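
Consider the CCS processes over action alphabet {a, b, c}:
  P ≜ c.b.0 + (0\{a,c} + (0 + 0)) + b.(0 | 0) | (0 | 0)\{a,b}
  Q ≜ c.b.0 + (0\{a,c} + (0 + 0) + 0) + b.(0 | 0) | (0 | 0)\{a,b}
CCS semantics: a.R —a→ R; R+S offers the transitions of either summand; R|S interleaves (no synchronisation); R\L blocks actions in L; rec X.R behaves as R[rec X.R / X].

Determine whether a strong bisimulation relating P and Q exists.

bisimilar

Reachable graph of P (4 states):
  m0 = c.b.0 + (0\{a,c} + (0 + 0)) + b.(0 | 0) | (0 | 0)\{a,b} → -b-> m1, -c-> m2
  m1 = 0 | 0 | (0 | 0)\{a,b} → (no moves)
  m2 = b.0 → -b-> m3
  m3 = 0 → (no moves)
Reachable graph of Q (4 states):
  n0 = c.b.0 + (0\{a,c} + (0 + 0) + 0) + b.(0 | 0) | (0 | 0)\{a,b} → -b-> n1, -c-> n2
  n1 = 0 | 0 | (0 | 0)\{a,b} → (no moves)
  n2 = b.0 → -b-> n3
  n3 = 0 → (no moves)
Bisimilarity quotient blocks:
  B0 = {m0, n0}
  B1 = {m1, m3, n1, n3}
  B2 = {m2, n2}
m0 ∈ B0, n0 ∈ B0 → same block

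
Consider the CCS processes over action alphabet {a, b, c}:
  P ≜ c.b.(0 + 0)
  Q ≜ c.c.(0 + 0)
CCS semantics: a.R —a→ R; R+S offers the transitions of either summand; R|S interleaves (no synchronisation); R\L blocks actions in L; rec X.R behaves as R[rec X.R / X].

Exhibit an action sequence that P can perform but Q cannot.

cb

LTS(P): 3 reachable states
  s0 = c.b.(0 + 0) | —c→ s1
  s1 = b.(0 + 0) | —b→ s2
  s2 = 0 + 0 | (no moves)
LTS(Q): 3 reachable states
  t0 = c.c.(0 + 0) | —c→ t1
  t1 = c.(0 + 0) | —c→ t2
  t2 = 0 + 0 | (no moves)
Executing cb from P (initial set {s0}):
  step 1 (c): {s1}
  step 2 (b): {s2}
  — P admits the full trace.
Executing cb from Q (initial set {t0}):
  step 1 (c): {t1}
  step 2 (b): ∅ (Q stuck)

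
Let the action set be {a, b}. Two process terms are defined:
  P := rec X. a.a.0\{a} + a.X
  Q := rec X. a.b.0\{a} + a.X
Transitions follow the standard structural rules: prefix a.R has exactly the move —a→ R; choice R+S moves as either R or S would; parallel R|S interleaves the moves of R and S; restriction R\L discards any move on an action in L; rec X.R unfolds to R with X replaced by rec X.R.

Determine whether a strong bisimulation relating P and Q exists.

P's transition system — 3 states:
  u0 = rec X. a.a.0\{a} + a.X has moves =a=> u0, =a=> u1
  u1 = a.0\{a} has moves =a=> u2
  u2 = 0\{a} has moves ·
Q's transition system — 3 states:
  v0 = rec X. a.b.0\{a} + a.X has moves =a=> v0, =a=> v1
  v1 = b.0\{a} has moves =b=> v2
  v2 = 0\{a} has moves ·
Bisimilarity quotient blocks:
  B0 = {u0}
  B1 = {u1}
  B2 = {u2, v2}
  B3 = {v0}
  B4 = {v1}
u0 ∈ B0, v0 ∈ B3 → different blocks

NO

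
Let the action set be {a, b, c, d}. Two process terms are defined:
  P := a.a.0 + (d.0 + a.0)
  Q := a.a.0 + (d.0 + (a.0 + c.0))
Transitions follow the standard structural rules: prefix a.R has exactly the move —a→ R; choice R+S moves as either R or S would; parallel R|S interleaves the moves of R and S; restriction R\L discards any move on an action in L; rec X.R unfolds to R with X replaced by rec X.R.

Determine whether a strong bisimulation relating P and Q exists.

P ≁ Q

P's transition system — 3 states:
  m0 = a.a.0 + (d.0 + a.0) :: ··a··> m1, ··a··> m2, ··d··> m1
  m1 = 0 :: ∅
  m2 = a.0 :: ··a··> m1
Q's transition system — 3 states:
  n0 = a.a.0 + (d.0 + (a.0 + c.0)) :: ··a··> n1, ··a··> n2, ··c··> n1, ··d··> n1
  n1 = 0 :: ∅
  n2 = a.0 :: ··a··> n1
Coarsest stable partition (strong bisimilarity classes):
  B0 = {m0}
  B1 = {m1, n1}
  B2 = {m2, n2}
  B3 = {n0}
m0 ∈ B0, n0 ∈ B3 → different blocks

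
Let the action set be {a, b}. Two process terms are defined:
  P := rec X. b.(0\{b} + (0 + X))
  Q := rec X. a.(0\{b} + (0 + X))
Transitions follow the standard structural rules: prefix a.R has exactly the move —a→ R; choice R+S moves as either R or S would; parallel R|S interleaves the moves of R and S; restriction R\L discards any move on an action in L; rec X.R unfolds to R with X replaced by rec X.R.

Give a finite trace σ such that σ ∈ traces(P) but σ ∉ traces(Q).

b

Reachable graph of P (2 states):
  p0 = rec X. b.(0\{b} + (0 + X)) | =b=> p1
  p1 = 0\{b} + (0 + (rec X. b.(0\{b} + (0 + X)))) | =b=> p1
Reachable graph of Q (2 states):
  q0 = rec X. a.(0\{b} + (0 + X)) | =a=> q1
  q1 = 0\{b} + (0 + (rec X. a.(0\{b} + (0 + X)))) | =a=> q1
Trace ⟨b⟩ through P, begin at {p0}:
  [1] b ⇒ {p1}
  ✓ P
Trace ⟨b⟩ through Q, begin at {q0}:
  [1] b ⇒ ∅  — Q cannot continue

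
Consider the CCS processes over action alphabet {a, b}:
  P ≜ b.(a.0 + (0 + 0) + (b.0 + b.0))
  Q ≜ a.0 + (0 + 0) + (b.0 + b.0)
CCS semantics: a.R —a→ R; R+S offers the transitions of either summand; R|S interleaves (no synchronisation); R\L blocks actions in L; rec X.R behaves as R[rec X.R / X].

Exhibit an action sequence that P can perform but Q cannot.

ba

LTS(P): 3 reachable states
  s0 = b.(a.0 + (0 + 0) + (b.0 + b.0)) has moves ··b··> s1
  s1 = a.0 + (0 + 0) + (b.0 + b.0) has moves ··a··> s2, ··b··> s2
  s2 = 0 has moves deadlocked
LTS(Q): 2 reachable states
  t0 = a.0 + (0 + 0) + (b.0 + b.0) has moves ··a··> t1, ··b··> t1
  t1 = 0 has moves deadlocked
Run σ = ⟨ba⟩ on P: start {s0}
  after b @ step 1: {s1}
  after a @ step 2: {s2}
  ✓ P
Run σ = ⟨ba⟩ on Q: start {t0}
  after b @ step 1: {t1}
  after a @ step 2: no successor for Q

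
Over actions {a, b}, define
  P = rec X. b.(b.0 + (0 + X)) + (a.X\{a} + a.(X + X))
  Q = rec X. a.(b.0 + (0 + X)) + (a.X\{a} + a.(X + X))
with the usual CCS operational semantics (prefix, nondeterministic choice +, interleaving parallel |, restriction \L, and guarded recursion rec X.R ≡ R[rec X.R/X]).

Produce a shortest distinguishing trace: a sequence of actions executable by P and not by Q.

b

LTS(P): 7 reachable states
  s0 = rec X. b.(b.0 + (0 + X)) + (a.X\{a} + a.(X + X)) → -a-> s1, -a-> s2, -b-> s3
  s1 = (rec X. b.(b.0 + (0 + X)) + (a.X\{a} + a.(X + X))) + (rec X. b.(b.0 + (0 + X)) + (a.X\{a} + a.(X + X))) → -a-> s1, -a-> s2, -b-> s3
  s2 = (rec X. b.(b.0 + (0 + X)) + (a.X\{a} + a.(X + X)))\{a} → -b-> s4
  s3 = b.0 + (0 + (rec X. b.(b.0 + (0 + X)) + (a.X\{a} + a.(X + X)))) → -a-> s1, -a-> s2, -b-> s3, -b-> s5
  s4 = (b.0 + (0 + (rec X. b.(b.0 + (0 + X)) + (a.X\{a} + a.(X + X)))))\{a} → -b-> s4, -b-> s6
  s5 = 0 → (no moves)
  s6 = 0\{a} → (no moves)
LTS(Q): 5 reachable states
  t0 = rec X. a.(b.0 + (0 + X)) + (a.X\{a} + a.(X + X)) → -a-> t1, -a-> t2, -a-> t3
  t1 = (rec X. a.(b.0 + (0 + X)) + (a.X\{a} + a.(X + X))) + (rec X. a.(b.0 + (0 + X)) + (a.X\{a} + a.(X + X))) → -a-> t1, -a-> t2, -a-> t3
  t2 = (rec X. a.(b.0 + (0 + X)) + (a.X\{a} + a.(X + X)))\{a} → (no moves)
  t3 = b.0 + (0 + (rec X. a.(b.0 + (0 + X)) + (a.X\{a} + a.(X + X)))) → -a-> t1, -a-> t2, -a-> t3, -b-> t4
  t4 = 0 → (no moves)
Executing b from P (initial set {s0}):
  step 1 (b): {s3}
  P completes σ.
Executing b from Q (initial set {t0}):
  step 1 (b): ∅  — Q cannot continue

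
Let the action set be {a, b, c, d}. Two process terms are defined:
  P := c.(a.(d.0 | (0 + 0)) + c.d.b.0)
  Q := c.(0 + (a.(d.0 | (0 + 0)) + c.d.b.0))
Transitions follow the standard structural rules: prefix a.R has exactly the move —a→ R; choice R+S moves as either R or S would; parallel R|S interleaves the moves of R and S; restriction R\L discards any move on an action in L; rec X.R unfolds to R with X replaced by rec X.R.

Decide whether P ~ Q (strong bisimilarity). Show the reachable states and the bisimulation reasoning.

bisimilar

Reachable graph of P (7 states):
  m0 = c.(a.(d.0 | (0 + 0)) + c.d.b.0) → -c-> m1
  m1 = a.(d.0 | (0 + 0)) + c.d.b.0 → -a-> m2, -c-> m3
  m2 = d.0 | (0 + 0) → -d-> m4
  m3 = d.b.0 → -d-> m5
  m4 = 0 | (0 + 0) → ·
  m5 = b.0 → -b-> m6
  m6 = 0 → ·
Reachable graph of Q (7 states):
  n0 = c.(0 + (a.(d.0 | (0 + 0)) + c.d.b.0)) → -c-> n1
  n1 = 0 + (a.(d.0 | (0 + 0)) + c.d.b.0) → -a-> n2, -c-> n3
  n2 = d.0 | (0 + 0) → -d-> n4
  n3 = d.b.0 → -d-> n5
  n4 = 0 | (0 + 0) → ·
  n5 = b.0 → -b-> n6
  n6 = 0 → ·
Bisimilarity quotient blocks:
  B0 = {m0, n0}
  B1 = {m1, n1}
  B2 = {m3, n3}
  B3 = {m5, n5}
  B4 = {m4, m6, n4, n6}
  B5 = {m2, n2}
m0 ∈ B0, n0 ∈ B0 → same block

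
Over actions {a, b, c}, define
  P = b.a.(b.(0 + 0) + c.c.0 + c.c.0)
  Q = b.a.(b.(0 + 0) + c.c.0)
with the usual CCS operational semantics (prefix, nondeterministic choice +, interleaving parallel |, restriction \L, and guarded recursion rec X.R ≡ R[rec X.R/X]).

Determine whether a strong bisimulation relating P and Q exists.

bisimilar

Reachable graph of P (6 states):
  p0 = b.a.(b.(0 + 0) + c.c.0 + c.c.0) :: —b→ p1
  p1 = a.(b.(0 + 0) + c.c.0 + c.c.0) :: —a→ p2
  p2 = b.(0 + 0) + c.c.0 + c.c.0 :: —b→ p3, —c→ p4
  p3 = 0 + 0 :: ·
  p4 = c.0 :: —c→ p5
  p5 = 0 :: ·
Reachable graph of Q (6 states):
  q0 = b.a.(b.(0 + 0) + c.c.0) :: —b→ q1
  q1 = a.(b.(0 + 0) + c.c.0) :: —a→ q2
  q2 = b.(0 + 0) + c.c.0 :: —b→ q3, —c→ q4
  q3 = 0 + 0 :: ·
  q4 = c.0 :: —c→ q5
  q5 = 0 :: ·
Coarsest stable partition (strong bisimilarity classes):
  B0 = {p0, q0}
  B1 = {p1, q1}
  B2 = {p2, q2}
  B3 = {p4, q4}
  B4 = {p3, p5, q3, q5}
p0 ∈ B0, q0 ∈ B0 → same block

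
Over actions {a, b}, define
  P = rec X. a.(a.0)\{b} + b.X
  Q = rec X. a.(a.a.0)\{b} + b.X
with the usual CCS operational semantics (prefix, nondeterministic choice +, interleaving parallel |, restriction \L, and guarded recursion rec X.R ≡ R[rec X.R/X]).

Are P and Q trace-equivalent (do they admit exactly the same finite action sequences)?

P's transition system — 3 states:
  p0 = rec X. a.(a.0)\{b} + b.X :: =a=> p1, =b=> p0
  p1 = (a.0)\{b} :: =a=> p2
  p2 = 0\{b} :: ·
Q's transition system — 4 states:
  q0 = rec X. a.(a.a.0)\{b} + b.X :: =a=> q1, =b=> q0
  q1 = (a.a.0)\{b} :: =a=> q2
  q2 = (a.0)\{b} :: =a=> q3
  q3 = 0\{b} :: ·
Executing aaa from Q (initial set {q0}):
  [1] a ⇒ {q1}
  [2] a ⇒ {q2}
  [3] a ⇒ {q3}
  ✓ Q
Executing aaa from P (initial set {p0}):
  [1] a ⇒ {p1}
  [2] a ⇒ {p2}
  [3] a ⇒ ∅  — P cannot continue

trace-distinct — witness ⟨aaa⟩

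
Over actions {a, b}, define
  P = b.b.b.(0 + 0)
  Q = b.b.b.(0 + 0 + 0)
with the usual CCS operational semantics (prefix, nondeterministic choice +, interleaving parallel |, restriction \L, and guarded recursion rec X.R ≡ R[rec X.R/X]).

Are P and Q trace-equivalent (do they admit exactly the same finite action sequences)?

P's transition system — 4 states:
  u0 = b.b.b.(0 + 0) | —b→ u1
  u1 = b.b.(0 + 0) | —b→ u2
  u2 = b.(0 + 0) | —b→ u3
  u3 = 0 + 0 | deadlocked
Q's transition system — 4 states:
  v0 = b.b.b.(0 + 0 + 0) | —b→ v1
  v1 = b.b.(0 + 0 + 0) | —b→ v2
  v2 = b.(0 + 0 + 0) | —b→ v3
  v3 = 0 + 0 + 0 | deadlocked
Coarsest stable partition (strong bisimilarity classes):
  B0 = {u0, v0}
  B1 = {u1, v1}
  B2 = {u2, v2}
  B3 = {u3, v3}
u0 ∈ B0, v0 ∈ B0 → same block
Bisimilar ⇒ trace-equivalent.

traces(P) = traces(Q)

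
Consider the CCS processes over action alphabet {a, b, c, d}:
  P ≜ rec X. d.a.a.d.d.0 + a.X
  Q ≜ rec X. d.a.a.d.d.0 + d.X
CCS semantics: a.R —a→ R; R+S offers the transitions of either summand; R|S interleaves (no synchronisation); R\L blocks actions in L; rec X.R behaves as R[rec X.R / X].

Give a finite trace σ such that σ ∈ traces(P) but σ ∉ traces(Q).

P's transition system — 6 states:
  s0 = rec X. d.a.a.d.d.0 + a.X ⊢ ··a··> s0, ··d··> s1
  s1 = a.a.d.d.0 ⊢ ··a··> s2
  s2 = a.d.d.0 ⊢ ··a··> s3
  s3 = d.d.0 ⊢ ··d··> s4
  s4 = d.0 ⊢ ··d··> s5
  s5 = 0 ⊢ ∅
Q's transition system — 6 states:
  t0 = rec X. d.a.a.d.d.0 + d.X ⊢ ··d··> t0, ··d··> t1
  t1 = a.a.d.d.0 ⊢ ··a··> t2
  t2 = a.d.d.0 ⊢ ··a··> t3
  t3 = d.d.0 ⊢ ··d··> t4
  t4 = d.0 ⊢ ··d··> t5
  t5 = 0 ⊢ ∅
Trace ⟨a⟩ through P, begin at {s0}:
  [1] a ⇒ {s0}
  — P admits the full trace.
Trace ⟨a⟩ through Q, begin at {t0}:
  [1] a ⇒ ∅  — Q cannot continue

a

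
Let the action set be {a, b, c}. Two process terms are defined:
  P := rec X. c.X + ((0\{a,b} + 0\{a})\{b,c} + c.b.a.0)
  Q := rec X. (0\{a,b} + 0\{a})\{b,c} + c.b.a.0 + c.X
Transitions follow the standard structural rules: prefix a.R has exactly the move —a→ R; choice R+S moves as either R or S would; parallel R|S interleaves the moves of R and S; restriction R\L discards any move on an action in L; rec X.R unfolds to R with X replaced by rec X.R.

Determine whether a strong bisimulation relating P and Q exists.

LTS(P): 4 reachable states
  p0 = rec X. c.X + ((0\{a,b} + 0\{a})\{b,c} + c.b.a.0) :: -c-> p0, -c-> p1
  p1 = b.a.0 :: -b-> p2
  p2 = a.0 :: -a-> p3
  p3 = 0 :: ∅
LTS(Q): 4 reachable states
  q0 = rec X. (0\{a,b} + 0\{a})\{b,c} + c.b.a.0 + c.X :: -c-> q0, -c-> q1
  q1 = b.a.0 :: -b-> q2
  q2 = a.0 :: -a-> q3
  q3 = 0 :: ∅
Partition-refinement fixed point:
  B0 = {p0, q0}
  B1 = {p1, q1}
  B2 = {p2, q2}
  B3 = {p3, q3}
p0 ∈ B0, q0 ∈ B0 → same block

bisimilar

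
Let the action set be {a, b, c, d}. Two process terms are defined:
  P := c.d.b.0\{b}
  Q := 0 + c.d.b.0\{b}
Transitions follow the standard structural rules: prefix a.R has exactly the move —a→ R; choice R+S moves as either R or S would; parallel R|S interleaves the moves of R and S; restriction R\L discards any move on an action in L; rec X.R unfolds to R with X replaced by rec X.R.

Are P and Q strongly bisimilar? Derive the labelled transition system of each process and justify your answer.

LTS(P): 4 reachable states
  p0 = c.d.b.0\{b} → -c-> p1
  p1 = d.b.0\{b} → -d-> p2
  p2 = b.0\{b} → -b-> p3
  p3 = 0\{b} → ∅
LTS(Q): 4 reachable states
  q0 = 0 + c.d.b.0\{b} → -c-> q1
  q1 = d.b.0\{b} → -d-> q2
  q2 = b.0\{b} → -b-> q3
  q3 = 0\{b} → ∅
Coarsest stable partition (strong bisimilarity classes):
  B0 = {p0, q0}
  B1 = {p1, q1}
  B2 = {p2, q2}
  B3 = {p3, q3}
p0 ∈ B0, q0 ∈ B0 → same block

bisimilar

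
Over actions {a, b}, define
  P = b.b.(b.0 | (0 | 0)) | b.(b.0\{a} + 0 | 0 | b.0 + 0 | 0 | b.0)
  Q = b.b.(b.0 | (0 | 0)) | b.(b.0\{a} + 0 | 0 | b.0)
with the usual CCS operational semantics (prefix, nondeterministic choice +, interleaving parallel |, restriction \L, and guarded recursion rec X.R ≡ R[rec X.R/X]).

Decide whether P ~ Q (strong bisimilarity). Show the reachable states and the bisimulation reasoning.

Reachable graph of P (16 states):
  p0 = b.b.(b.0 | (0 | 0)) | b.(b.0\{a} + 0 | 0 | b.0 + 0 | 0 | b.0) → ··b··> p1, ··b··> p2
  p1 = b.(b.0 | (0 | 0)) | b.(b.0\{a} + 0 | 0 | b.0 + 0 | 0 | b.0) → ··b··> p3, ··b··> p4
  p2 = b.b.(b.0 | (0 | 0)) | (b.0\{a} + 0 | 0 | b.0 + 0 | 0 | b.0) → ··b··> p3, ··b··> p5, ··b··> p6
  p3 = b.(b.0 | (0 | 0)) | (b.0\{a} + 0 | 0 | b.0 + 0 | 0 | b.0) → ··b··> p7, ··b··> p8, ··b··> p9
  p4 = b.0 | (0 | 0) | b.(b.0\{a} + 0 | 0 | b.0 + 0 | 0 | b.0) → ··b··> p10, ··b··> p9
  p5 = b.b.(b.0 | (0 | 0)) | (0 | 0 | 0) → ··b··> p7
  p6 = b.b.(b.0 | (0 | 0)) | 0\{a} → ··b··> p8
  p7 = b.(b.0 | (0 | 0)) | (0 | 0 | 0) → ··b··> p11
  p8 = b.(b.0 | (0 | 0)) | 0\{a} → ··b··> p12
  p9 = b.0 | (0 | 0) | (b.0\{a} + 0 | 0 | b.0 + 0 | 0 | b.0) → ··b··> p11, ··b··> p12, ··b··> p13
  p10 = 0 | (0 | 0) | b.(b.0\{a} + 0 | 0 | b.0 + 0 | 0 | b.0) → ··b··> p13
  p11 = b.0 | (0 | 0) | (0 | 0 | 0) → ··b··> p14
  p12 = b.0 | (0 | 0) | 0\{a} → ··b··> p15
  p13 = 0 | (0 | 0) | (b.0\{a} + 0 | 0 | b.0 + 0 | 0 | b.0) → ··b··> p14, ··b··> p15
  p14 = 0 | (0 | 0) | (0 | 0 | 0) → stopped
  p15 = 0 | (0 | 0) | 0\{a} → stopped
Reachable graph of Q (16 states):
  q0 = b.b.(b.0 | (0 | 0)) | b.(b.0\{a} + 0 | 0 | b.0) → ··b··> q1, ··b··> q2
  q1 = b.(b.0 | (0 | 0)) | b.(b.0\{a} + 0 | 0 | b.0) → ··b··> q3, ··b··> q4
  q2 = b.b.(b.0 | (0 | 0)) | (b.0\{a} + 0 | 0 | b.0) → ··b··> q3, ··b··> q5, ··b··> q6
  q3 = b.(b.0 | (0 | 0)) | (b.0\{a} + 0 | 0 | b.0) → ··b··> q7, ··b··> q8, ··b··> q9
  q4 = b.0 | (0 | 0) | b.(b.0\{a} + 0 | 0 | b.0) → ··b··> q10, ··b··> q9
  q5 = b.b.(b.0 | (0 | 0)) | (0 | 0 | 0) → ··b··> q7
  q6 = b.b.(b.0 | (0 | 0)) | 0\{a} → ··b··> q8
  q7 = b.(b.0 | (0 | 0)) | (0 | 0 | 0) → ··b··> q11
  q8 = b.(b.0 | (0 | 0)) | 0\{a} → ··b··> q12
  q9 = b.0 | (0 | 0) | (b.0\{a} + 0 | 0 | b.0) → ··b··> q11, ··b··> q12, ··b··> q13
  q10 = 0 | (0 | 0) | b.(b.0\{a} + 0 | 0 | b.0) → ··b··> q13
  q11 = b.0 | (0 | 0) | (0 | 0 | 0) → ··b··> q14
  q12 = b.0 | (0 | 0) | 0\{a} → ··b··> q15
  q13 = 0 | (0 | 0) | (b.0\{a} + 0 | 0 | b.0) → ··b··> q14, ··b··> q15
  q14 = 0 | (0 | 0) | (0 | 0 | 0) → stopped
  q15 = 0 | (0 | 0) | 0\{a} → stopped
Coarsest stable partition (strong bisimilarity classes):
  B0 = {p0, q0}
  B1 = {p1, p2, q1, q2}
  B2 = {p3, p4, p5, p6, q3, q4, q5, q6}
  B3 = {p10, p7, p8, p9, q10, q7, q8, q9}
  B4 = {p11, p12, p13, q11, q12, q13}
  B5 = {p14, p15, q14, q15}
p0 ∈ B0, q0 ∈ B0 → same block

YES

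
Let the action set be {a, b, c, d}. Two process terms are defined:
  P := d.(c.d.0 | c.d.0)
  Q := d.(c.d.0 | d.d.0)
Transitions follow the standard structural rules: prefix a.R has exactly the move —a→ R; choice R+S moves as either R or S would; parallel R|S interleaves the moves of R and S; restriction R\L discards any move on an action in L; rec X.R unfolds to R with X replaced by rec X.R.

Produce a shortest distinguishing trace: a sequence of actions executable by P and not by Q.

P's transition system — 10 states:
  s0 = d.(c.d.0 | c.d.0) ⊢ --d--▸ s1
  s1 = c.d.0 | c.d.0 ⊢ --c--▸ s2, --c--▸ s3
  s2 = c.d.0 | d.0 ⊢ --c--▸ s4, --d--▸ s5
  s3 = d.0 | c.d.0 ⊢ --c--▸ s4, --d--▸ s6
  s4 = d.0 | d.0 ⊢ --d--▸ s7, --d--▸ s8
  s5 = c.d.0 | 0 ⊢ --c--▸ s8
  s6 = 0 | c.d.0 ⊢ --c--▸ s7
  s7 = 0 | d.0 ⊢ --d--▸ s9
  s8 = d.0 | 0 ⊢ --d--▸ s9
  s9 = 0 | 0 ⊢ ∅
Q's transition system — 10 states:
  t0 = d.(c.d.0 | d.d.0) ⊢ --d--▸ t1
  t1 = c.d.0 | d.d.0 ⊢ --c--▸ t2, --d--▸ t3
  t2 = d.0 | d.d.0 ⊢ --d--▸ t4, --d--▸ t5
  t3 = c.d.0 | d.0 ⊢ --c--▸ t5, --d--▸ t6
  t4 = 0 | d.d.0 ⊢ --d--▸ t7
  t5 = d.0 | d.0 ⊢ --d--▸ t7, --d--▸ t8
  t6 = c.d.0 | 0 ⊢ --c--▸ t8
  t7 = 0 | d.0 ⊢ --d--▸ t9
  t8 = d.0 | 0 ⊢ --d--▸ t9
  t9 = 0 | 0 ⊢ ∅
Executing dcc from P (initial set {s0}):
  [1] d ⇒ {s1}
  [2] c ⇒ {s2, s3}
  [3] c ⇒ {s4}
  P completes σ.
Executing dcc from Q (initial set {t0}):
  [1] d ⇒ {t1}
  [2] c ⇒ {t2}
  [3] c ⇒ ∅ (Q stuck)

dcc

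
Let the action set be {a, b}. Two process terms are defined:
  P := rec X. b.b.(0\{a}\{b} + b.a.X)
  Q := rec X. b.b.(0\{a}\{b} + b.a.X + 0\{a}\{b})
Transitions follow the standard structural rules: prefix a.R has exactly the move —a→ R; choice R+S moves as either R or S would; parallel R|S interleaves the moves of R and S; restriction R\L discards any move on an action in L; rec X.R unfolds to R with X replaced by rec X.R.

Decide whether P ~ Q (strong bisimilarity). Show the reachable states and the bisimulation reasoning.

P ~ Q

P's transition system — 4 states:
  u0 = rec X. b.b.(0\{a}\{b} + b.a.X) | --b--▸ u1
  u1 = b.(0\{a}\{b} + b.a.(rec X. b.b.(0\{a}\{b} + b.a.X))) | --b--▸ u2
  u2 = 0\{a}\{b} + b.a.(rec X. b.b.(0\{a}\{b} + b.a.X)) | --b--▸ u3
  u3 = a.(rec X. b.b.(0\{a}\{b} + b.a.X)) | --a--▸ u0
Q's transition system — 4 states:
  v0 = rec X. b.b.(0\{a}\{b} + b.a.X + 0\{a}\{b}) | --b--▸ v1
  v1 = b.(0\{a}\{b} + b.a.(rec X. b.b.(0\{a}\{b} + b.a.X + 0\{a}\{b})) + 0\{a}\{b}) | --b--▸ v2
  v2 = 0\{a}\{b} + b.a.(rec X. b.b.(0\{a}\{b} + b.a.X + 0\{a}\{b})) + 0\{a}\{b} | --b--▸ v3
  v3 = a.(rec X. b.b.(0\{a}\{b} + b.a.X + 0\{a}\{b})) | --a--▸ v0
Partition-refinement fixed point:
  B0 = {u0, v0}
  B1 = {u1, v1}
  B2 = {u2, v2}
  B3 = {u3, v3}
u0 ∈ B0, v0 ∈ B0 → same block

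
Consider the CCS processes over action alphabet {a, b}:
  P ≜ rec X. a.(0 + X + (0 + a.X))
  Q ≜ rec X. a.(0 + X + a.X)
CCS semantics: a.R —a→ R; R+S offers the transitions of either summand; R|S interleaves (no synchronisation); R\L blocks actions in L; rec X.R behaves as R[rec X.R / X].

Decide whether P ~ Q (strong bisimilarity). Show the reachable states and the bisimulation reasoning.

P ~ Q

LTS(P): 2 reachable states
  m0 = rec X. a.(0 + X + (0 + a.X)) :: =a=> m1
  m1 = 0 + (rec X. a.(0 + X + (0 + a.X))) + (0 + a.(rec X. a.(0 + X + (0 + a.X)))) :: =a=> m0, =a=> m1
LTS(Q): 2 reachable states
  n0 = rec X. a.(0 + X + a.X) :: =a=> n1
  n1 = 0 + (rec X. a.(0 + X + a.X)) + a.(rec X. a.(0 + X + a.X)) :: =a=> n0, =a=> n1
Partition-refinement fixed point:
  B0 = {m0, m1, n0, n1}
m0 ∈ B0, n0 ∈ B0 → same block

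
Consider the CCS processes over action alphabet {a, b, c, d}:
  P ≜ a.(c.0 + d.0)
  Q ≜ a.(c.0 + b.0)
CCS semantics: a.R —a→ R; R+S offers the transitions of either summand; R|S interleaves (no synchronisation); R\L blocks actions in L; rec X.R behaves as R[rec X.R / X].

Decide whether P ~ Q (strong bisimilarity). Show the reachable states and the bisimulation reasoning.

NO

Reachable graph of P (3 states):
  p0 = a.(c.0 + d.0) has moves —a→ p1
  p1 = c.0 + d.0 has moves —c→ p2, —d→ p2
  p2 = 0 has moves deadlocked
Reachable graph of Q (3 states):
  q0 = a.(c.0 + b.0) has moves —a→ q1
  q1 = c.0 + b.0 has moves —b→ q2, —c→ q2
  q2 = 0 has moves deadlocked
Coarsest stable partition (strong bisimilarity classes):
  B0 = {p0}
  B1 = {p1}
  B2 = {p2, q2}
  B3 = {q0}
  B4 = {q1}
p0 ∈ B0, q0 ∈ B3 → different blocks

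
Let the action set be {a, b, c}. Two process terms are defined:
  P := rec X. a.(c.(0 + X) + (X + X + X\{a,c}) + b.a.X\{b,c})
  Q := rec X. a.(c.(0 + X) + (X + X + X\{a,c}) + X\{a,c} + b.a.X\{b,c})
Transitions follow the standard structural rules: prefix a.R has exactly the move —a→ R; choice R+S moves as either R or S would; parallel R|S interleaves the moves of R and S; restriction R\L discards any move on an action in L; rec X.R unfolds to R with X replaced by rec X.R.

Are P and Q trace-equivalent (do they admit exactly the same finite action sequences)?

trace-equivalent

Reachable graph of P (6 states):
  p0 = rec X. a.(c.(0 + X) + (X + X + X\{a,c}) + b.a.X\{b,c}) ⊢ -a-> p1
  p1 = c.(0 + (rec X. a.(c.(0 + X) + (X + X + X\{a,c}) + b.a.X\{b,c}))) + ((rec X. a.(c.(0 + X) + (X + X + X\{a,c}) + b.a.X\{b,c})) + (rec X. a.(c.(0 + X) + (X + X + X\{a,c}) + b.a.X\{b,c})) + (rec X. a.(c.(0 + X) + (X + X + X\{a,c}) + b.a.X\{b,c}))\{a,c}) + b.a.(rec X. a.(c.(0 + X) + (X + X + X\{a,c}) + b.a.X\{b,c}))\{b,c} ⊢ -a-> p1, -b-> p2, -c-> p3
  p2 = a.(rec X. a.(c.(0 + X) + (X + X + X\{a,c}) + b.a.X\{b,c}))\{b,c} ⊢ -a-> p4
  p3 = 0 + (rec X. a.(c.(0 + X) + (X + X + X\{a,c}) + b.a.X\{b,c})) ⊢ -a-> p1
  p4 = (rec X. a.(c.(0 + X) + (X + X + X\{a,c}) + b.a.X\{b,c}))\{b,c} ⊢ -a-> p5
  p5 = (c.(0 + (rec X. a.(c.(0 + X) + (X + X + X\{a,c}) + b.a.X\{b,c}))) + ((rec X. a.(c.(0 + X) + (X + X + X\{a,c}) + b.a.X\{b,c})) + (rec X. a.(c.(0 + X) + (X + X + X\{a,c}) + b.a.X\{b,c})) + (rec X. a.(c.(0 + X) + (X + X + X\{a,c}) + b.a.X\{b,c}))\{a,c}) + b.a.(rec X. a.(c.(0 + X) + (X + X + X\{a,c}) + b.a.X\{b,c}))\{b,c})\{b,c} ⊢ -a-> p5
Reachable graph of Q (6 states):
  q0 = rec X. a.(c.(0 + X) + (X + X + X\{a,c}) + X\{a,c} + b.a.X\{b,c}) ⊢ -a-> q1
  q1 = c.(0 + (rec X. a.(c.(0 + X) + (X + X + X\{a,c}) + X\{a,c} + b.a.X\{b,c}))) + ((rec X. a.(c.(0 + X) + (X + X + X\{a,c}) + X\{a,c} + b.a.X\{b,c})) + (rec X. a.(c.(0 + X) + (X + X + X\{a,c}) + X\{a,c} + b.a.X\{b,c})) + (rec X. a.(c.(0 + X) + (X + X + X\{a,c}) + X\{a,c} + b.a.X\{b,c}))\{a,c}) + (rec X. a.(c.(0 + X) + (X + X + X\{a,c}) + X\{a,c} + b.a.X\{b,c}))\{a,c} + b.a.(rec X. a.(c.(0 + X) + (X + X + X\{a,c}) + X\{a,c} + b.a.X\{b,c}))\{b,c} ⊢ -a-> q1, -b-> q2, -c-> q3
  q2 = a.(rec X. a.(c.(0 + X) + (X + X + X\{a,c}) + X\{a,c} + b.a.X\{b,c}))\{b,c} ⊢ -a-> q4
  q3 = 0 + (rec X. a.(c.(0 + X) + (X + X + X\{a,c}) + X\{a,c} + b.a.X\{b,c})) ⊢ -a-> q1
  q4 = (rec X. a.(c.(0 + X) + (X + X + X\{a,c}) + X\{a,c} + b.a.X\{b,c}))\{b,c} ⊢ -a-> q5
  q5 = (c.(0 + (rec X. a.(c.(0 + X) + (X + X + X\{a,c}) + X\{a,c} + b.a.X\{b,c}))) + ((rec X. a.(c.(0 + X) + (X + X + X\{a,c}) + X\{a,c} + b.a.X\{b,c})) + (rec X. a.(c.(0 + X) + (X + X + X\{a,c}) + X\{a,c} + b.a.X\{b,c})) + (rec X. a.(c.(0 + X) + (X + X + X\{a,c}) + X\{a,c} + b.a.X\{b,c}))\{a,c}) + (rec X. a.(c.(0 + X) + (X + X + X\{a,c}) + X\{a,c} + b.a.X\{b,c}))\{a,c} + b.a.(rec X. a.(c.(0 + X) + (X + X + X\{a,c}) + X\{a,c} + b.a.X\{b,c}))\{b,c})\{b,c} ⊢ -a-> q5
Partition-refinement fixed point:
  B0 = {p0, p3, q0, q3}
  B1 = {p1, q1}
  B2 = {p2, p4, p5, q2, q4, q5}
p0 ∈ B0, q0 ∈ B0 → same block
Bisimilar ⇒ trace-equivalent.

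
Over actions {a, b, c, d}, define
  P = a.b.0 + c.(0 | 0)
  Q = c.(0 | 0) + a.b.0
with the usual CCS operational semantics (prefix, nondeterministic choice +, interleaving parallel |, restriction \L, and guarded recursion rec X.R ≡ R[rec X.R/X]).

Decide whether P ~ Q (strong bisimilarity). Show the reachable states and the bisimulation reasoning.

P ~ Q

LTS(P): 4 reachable states
  m0 = a.b.0 + c.(0 | 0) ⊢ -a-> m1, -c-> m2
  m1 = b.0 ⊢ -b-> m3
  m2 = 0 | 0 ⊢ ·
  m3 = 0 ⊢ ·
LTS(Q): 4 reachable states
  n0 = c.(0 | 0) + a.b.0 ⊢ -a-> n1, -c-> n2
  n1 = b.0 ⊢ -b-> n3
  n2 = 0 | 0 ⊢ ·
  n3 = 0 ⊢ ·
Partition-refinement fixed point:
  B0 = {m0, n0}
  B1 = {m1, n1}
  B2 = {m2, m3, n2, n3}
m0 ∈ B0, n0 ∈ B0 → same block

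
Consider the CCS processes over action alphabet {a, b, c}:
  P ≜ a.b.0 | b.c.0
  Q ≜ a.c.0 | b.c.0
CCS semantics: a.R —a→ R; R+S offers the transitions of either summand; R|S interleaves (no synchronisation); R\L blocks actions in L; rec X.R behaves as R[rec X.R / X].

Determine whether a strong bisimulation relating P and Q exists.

LTS(P): 9 reachable states
  u0 = a.b.0 | b.c.0 | -a-> u1, -b-> u2
  u1 = b.0 | b.c.0 | -b-> u3, -b-> u4
  u2 = a.b.0 | c.0 | -a-> u4, -c-> u5
  u3 = 0 | b.c.0 | -b-> u6
  u4 = b.0 | c.0 | -b-> u6, -c-> u7
  u5 = a.b.0 | 0 | -a-> u7
  u6 = 0 | c.0 | -c-> u8
  u7 = b.0 | 0 | -b-> u8
  u8 = 0 | 0 | (no moves)
LTS(Q): 9 reachable states
  v0 = a.c.0 | b.c.0 | -a-> v1, -b-> v2
  v1 = c.0 | b.c.0 | -b-> v3, -c-> v4
  v2 = a.c.0 | c.0 | -a-> v3, -c-> v5
  v3 = c.0 | c.0 | -c-> v6, -c-> v7
  v4 = 0 | b.c.0 | -b-> v6
  v5 = a.c.0 | 0 | -a-> v7
  v6 = 0 | c.0 | -c-> v8
  v7 = c.0 | 0 | -c-> v8
  v8 = 0 | 0 | (no moves)
Coarsest stable partition (strong bisimilarity classes):
  B0 = {u0}
  B1 = {u1}
  B2 = {u3, v4}
  B3 = {u6, v6, v7}
  B4 = {u8, v8}
  B5 = {u4}
  B6 = {u7}
  B7 = {u2}
  B8 = {u5}
  B9 = {v0}
  B10 = {v2}
  B11 = {v5}
  B12 = {v3}
  B13 = {v1}
u0 ∈ B0, v0 ∈ B9 → different blocks

NO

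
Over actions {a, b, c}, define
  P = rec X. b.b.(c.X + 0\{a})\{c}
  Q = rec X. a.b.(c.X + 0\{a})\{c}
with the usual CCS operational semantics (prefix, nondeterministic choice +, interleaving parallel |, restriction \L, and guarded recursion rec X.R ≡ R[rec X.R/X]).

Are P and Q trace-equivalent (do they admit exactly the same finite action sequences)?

traces(P) ≠ traces(Q) — witness ⟨b⟩

LTS(P): 3 reachable states
  u0 = rec X. b.b.(c.X + 0\{a})\{c} :: -b-> u1
  u1 = b.(c.(rec X. b.b.(c.X + 0\{a})\{c}) + 0\{a})\{c} :: -b-> u2
  u2 = (c.(rec X. b.b.(c.X + 0\{a})\{c}) + 0\{a})\{c} :: ∅
LTS(Q): 3 reachable states
  v0 = rec X. a.b.(c.X + 0\{a})\{c} :: -a-> v1
  v1 = b.(c.(rec X. a.b.(c.X + 0\{a})\{c}) + 0\{a})\{c} :: -b-> v2
  v2 = (c.(rec X. a.b.(c.X + 0\{a})\{c}) + 0\{a})\{c} :: ∅
Run σ = ⟨b⟩ on P: start {u0}
  after b @ step 1: {u1}
  ✓ P
Run σ = ⟨b⟩ on Q: start {v0}
  after b @ step 1: ∅ (Q stuck)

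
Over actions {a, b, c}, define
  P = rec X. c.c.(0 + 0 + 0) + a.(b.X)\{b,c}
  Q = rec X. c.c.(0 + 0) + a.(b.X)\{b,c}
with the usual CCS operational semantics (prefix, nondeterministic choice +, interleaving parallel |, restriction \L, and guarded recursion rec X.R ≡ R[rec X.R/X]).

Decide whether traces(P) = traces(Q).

LTS(P): 4 reachable states
  m0 = rec X. c.c.(0 + 0 + 0) + a.(b.X)\{b,c} → —a→ m1, —c→ m2
  m1 = (b.(rec X. c.c.(0 + 0 + 0) + a.(b.X)\{b,c}))\{b,c} → ∅
  m2 = c.(0 + 0 + 0) → —c→ m3
  m3 = 0 + 0 + 0 → ∅
LTS(Q): 4 reachable states
  n0 = rec X. c.c.(0 + 0) + a.(b.X)\{b,c} → —a→ n1, —c→ n2
  n1 = (b.(rec X. c.c.(0 + 0) + a.(b.X)\{b,c}))\{b,c} → ∅
  n2 = c.(0 + 0) → —c→ n3
  n3 = 0 + 0 → ∅
Partition-refinement fixed point:
  B0 = {m0, n0}
  B1 = {m2, n2}
  B2 = {m1, m3, n1, n3}
m0 ∈ B0, n0 ∈ B0 → same block
Bisimilar ⇒ trace-equivalent.

YES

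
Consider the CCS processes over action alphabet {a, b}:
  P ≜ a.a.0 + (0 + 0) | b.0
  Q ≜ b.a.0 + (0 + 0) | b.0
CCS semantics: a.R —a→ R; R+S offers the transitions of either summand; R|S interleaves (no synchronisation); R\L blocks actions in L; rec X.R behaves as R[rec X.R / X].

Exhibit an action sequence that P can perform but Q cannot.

LTS(P): 4 reachable states
  p0 = a.a.0 + (0 + 0) | b.0 → --a--▸ p1, --b--▸ p2
  p1 = a.0 → --a--▸ p3
  p2 = (0 + 0) | 0 → (no moves)
  p3 = 0 → (no moves)
LTS(Q): 4 reachable states
  q0 = b.a.0 + (0 + 0) | b.0 → --b--▸ q1, --b--▸ q2
  q1 = (0 + 0) | 0 → (no moves)
  q2 = a.0 → --a--▸ q3
  q3 = 0 → (no moves)
Executing a from P (initial set {p0}):
  step 1 (a): {p1}
  P completes σ.
Executing a from Q (initial set {q0}):
  step 1 (a): ∅ (Q stuck)

a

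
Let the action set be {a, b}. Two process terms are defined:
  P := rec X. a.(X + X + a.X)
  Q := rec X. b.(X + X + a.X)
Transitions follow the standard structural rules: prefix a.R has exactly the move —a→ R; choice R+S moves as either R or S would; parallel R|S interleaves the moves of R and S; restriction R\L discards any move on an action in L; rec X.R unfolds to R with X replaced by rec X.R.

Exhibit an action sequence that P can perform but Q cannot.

a

LTS(P): 2 reachable states
  p0 = rec X. a.(X + X + a.X) ⊢ =a=> p1
  p1 = (rec X. a.(X + X + a.X)) + (rec X. a.(X + X + a.X)) + a.(rec X. a.(X + X + a.X)) ⊢ =a=> p0, =a=> p1
LTS(Q): 2 reachable states
  q0 = rec X. b.(X + X + a.X) ⊢ =b=> q1
  q1 = (rec X. b.(X + X + a.X)) + (rec X. b.(X + X + a.X)) + a.(rec X. b.(X + X + a.X)) ⊢ =a=> q0, =b=> q1
Trace ⟨a⟩ through P, begin at {p0}:
  step 1 (a): {p1}
  ✓ P
Trace ⟨a⟩ through Q, begin at {q0}:
  step 1 (a): no successor for Q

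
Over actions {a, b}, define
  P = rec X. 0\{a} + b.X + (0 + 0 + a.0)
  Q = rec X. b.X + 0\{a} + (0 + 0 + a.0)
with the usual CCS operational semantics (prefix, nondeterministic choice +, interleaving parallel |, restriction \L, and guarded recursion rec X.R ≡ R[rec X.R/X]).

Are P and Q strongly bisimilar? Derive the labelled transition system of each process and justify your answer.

LTS(P): 2 reachable states
  p0 = rec X. 0\{a} + b.X + (0 + 0 + a.0) | -a-> p1, -b-> p0
  p1 = 0 | deadlocked
LTS(Q): 2 reachable states
  q0 = rec X. b.X + 0\{a} + (0 + 0 + a.0) | -a-> q1, -b-> q0
  q1 = 0 | deadlocked
Coarsest stable partition (strong bisimilarity classes):
  B0 = {p0, q0}
  B1 = {p1, q1}
p0 ∈ B0, q0 ∈ B0 → same block

P ~ Q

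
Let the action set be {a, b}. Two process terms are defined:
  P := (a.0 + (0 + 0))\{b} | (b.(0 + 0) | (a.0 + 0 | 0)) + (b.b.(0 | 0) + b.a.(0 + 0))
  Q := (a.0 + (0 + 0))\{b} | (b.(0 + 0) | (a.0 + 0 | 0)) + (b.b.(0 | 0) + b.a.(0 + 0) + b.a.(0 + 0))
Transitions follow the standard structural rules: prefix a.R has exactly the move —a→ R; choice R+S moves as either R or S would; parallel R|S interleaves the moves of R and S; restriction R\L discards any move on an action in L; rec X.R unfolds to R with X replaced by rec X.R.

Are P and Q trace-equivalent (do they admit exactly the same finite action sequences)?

traces(P) = traces(Q)

LTS(P): 12 reachable states
  p0 = (a.0 + (0 + 0))\{b} | (b.(0 + 0) | (a.0 + 0 | 0)) + (b.b.(0 | 0) + b.a.(0 + 0)) has moves -a-> p1, -a-> p2, -b-> p3, -b-> p4, -b-> p5
  p1 = (a.0 + (0 + 0))\{b} | (b.(0 + 0) | 0) has moves -a-> p6, -b-> p7
  p2 = 0\{b} | (b.(0 + 0) | (a.0 + 0 | 0)) has moves -a-> p6, -b-> p8
  p3 = (a.0 + (0 + 0))\{b} | ((0 + 0) | (a.0 + 0 | 0)) has moves -a-> p7, -a-> p8
  p4 = a.(0 + 0) has moves -a-> p9
  p5 = b.(0 | 0) has moves -b-> p10
  p6 = 0\{b} | (b.(0 + 0) | 0) has moves -b-> p11
  p7 = (a.0 + (0 + 0))\{b} | ((0 + 0) | 0) has moves -a-> p11
  p8 = 0\{b} | ((0 + 0) | (a.0 + 0 | 0)) has moves -a-> p11
  p9 = 0 + 0 has moves ∅
  p10 = 0 | 0 has moves ∅
  p11 = 0\{b} | ((0 + 0) | 0) has moves ∅
LTS(Q): 12 reachable states
  q0 = (a.0 + (0 + 0))\{b} | (b.(0 + 0) | (a.0 + 0 | 0)) + (b.b.(0 | 0) + b.a.(0 + 0) + b.a.(0 + 0)) has moves -a-> q1, -a-> q2, -b-> q3, -b-> q4, -b-> q5
  q1 = (a.0 + (0 + 0))\{b} | (b.(0 + 0) | 0) has moves -a-> q6, -b-> q7
  q2 = 0\{b} | (b.(0 + 0) | (a.0 + 0 | 0)) has moves -a-> q6, -b-> q8
  q3 = (a.0 + (0 + 0))\{b} | ((0 + 0) | (a.0 + 0 | 0)) has moves -a-> q7, -a-> q8
  q4 = a.(0 + 0) has moves -a-> q9
  q5 = b.(0 | 0) has moves -b-> q10
  q6 = 0\{b} | (b.(0 + 0) | 0) has moves -b-> q11
  q7 = (a.0 + (0 + 0))\{b} | ((0 + 0) | 0) has moves -a-> q11
  q8 = 0\{b} | ((0 + 0) | (a.0 + 0 | 0)) has moves -a-> q11
  q9 = 0 + 0 has moves ∅
  q10 = 0 | 0 has moves ∅
  q11 = 0\{b} | ((0 + 0) | 0) has moves ∅
Coarsest stable partition (strong bisimilarity classes):
  B0 = {p0, q0}
  B1 = {p1, p2, q1, q2}
  B2 = {p4, p7, p8, q4, q7, q8}
  B3 = {p10, p11, p9, q10, q11, q9}
  B4 = {p5, p6, q5, q6}
  B5 = {p3, q3}
p0 ∈ B0, q0 ∈ B0 → same block
Bisimilar ⇒ trace-equivalent.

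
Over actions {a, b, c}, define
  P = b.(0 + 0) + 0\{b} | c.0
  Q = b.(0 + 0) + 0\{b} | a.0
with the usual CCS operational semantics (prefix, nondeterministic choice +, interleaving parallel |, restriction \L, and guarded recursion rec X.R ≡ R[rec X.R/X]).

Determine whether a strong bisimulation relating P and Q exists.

P ≁ Q

P's transition system — 3 states:
  s0 = b.(0 + 0) + 0\{b} | c.0 has moves ··b··> s1, ··c··> s2
  s1 = 0 + 0 has moves ∅
  s2 = 0\{b} | 0 has moves ∅
Q's transition system — 3 states:
  t0 = b.(0 + 0) + 0\{b} | a.0 has moves ··a··> t1, ··b··> t2
  t1 = 0\{b} | 0 has moves ∅
  t2 = 0 + 0 has moves ∅
Coarsest stable partition (strong bisimilarity classes):
  B0 = {s0}
  B1 = {s1, s2, t1, t2}
  B2 = {t0}
s0 ∈ B0, t0 ∈ B2 → different blocks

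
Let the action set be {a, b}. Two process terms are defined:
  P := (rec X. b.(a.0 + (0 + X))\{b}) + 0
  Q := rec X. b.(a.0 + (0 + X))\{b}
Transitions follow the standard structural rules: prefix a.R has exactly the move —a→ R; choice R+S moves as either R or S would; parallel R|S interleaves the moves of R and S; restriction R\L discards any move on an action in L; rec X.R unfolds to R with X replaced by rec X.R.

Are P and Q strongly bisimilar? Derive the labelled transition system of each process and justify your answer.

P ~ Q

LTS(P): 3 reachable states
  s0 = (rec X. b.(a.0 + (0 + X))\{b}) + 0 :: ··b··> s1
  s1 = (a.0 + (0 + (rec X. b.(a.0 + (0 + X))\{b})))\{b} :: ··a··> s2
  s2 = 0\{b} :: (no moves)
LTS(Q): 3 reachable states
  t0 = rec X. b.(a.0 + (0 + X))\{b} :: ··b··> t1
  t1 = (a.0 + (0 + (rec X. b.(a.0 + (0 + X))\{b})))\{b} :: ··a··> t2
  t2 = 0\{b} :: (no moves)
Partition-refinement fixed point:
  B0 = {s0, t0}
  B1 = {s1, t1}
  B2 = {s2, t2}
s0 ∈ B0, t0 ∈ B0 → same block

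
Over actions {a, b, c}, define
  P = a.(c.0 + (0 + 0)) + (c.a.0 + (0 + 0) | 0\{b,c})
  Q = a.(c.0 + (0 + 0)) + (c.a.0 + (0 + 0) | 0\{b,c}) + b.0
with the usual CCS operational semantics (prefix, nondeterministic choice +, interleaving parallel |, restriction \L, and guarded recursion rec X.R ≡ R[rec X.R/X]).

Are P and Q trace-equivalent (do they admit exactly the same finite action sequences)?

LTS(P): 4 reachable states
  m0 = a.(c.0 + (0 + 0)) + (c.a.0 + (0 + 0) | 0\{b,c}) ⊢ —a→ m1, —c→ m2
  m1 = c.0 + (0 + 0) ⊢ —c→ m3
  m2 = a.0 ⊢ —a→ m3
  m3 = 0 ⊢ ∅
LTS(Q): 4 reachable states
  n0 = a.(c.0 + (0 + 0)) + (c.a.0 + (0 + 0) | 0\{b,c}) + b.0 ⊢ —a→ n1, —b→ n2, —c→ n3
  n1 = c.0 + (0 + 0) ⊢ —c→ n2
  n2 = 0 ⊢ ∅
  n3 = a.0 ⊢ —a→ n2
Trace ⟨b⟩ through Q, begin at {n0}:
  after b @ step 1: {n2}
  — Q admits the full trace.
Trace ⟨b⟩ through P, begin at {m0}:
  after b @ step 1: ∅ (P stuck)

trace-distinct — witness ⟨b⟩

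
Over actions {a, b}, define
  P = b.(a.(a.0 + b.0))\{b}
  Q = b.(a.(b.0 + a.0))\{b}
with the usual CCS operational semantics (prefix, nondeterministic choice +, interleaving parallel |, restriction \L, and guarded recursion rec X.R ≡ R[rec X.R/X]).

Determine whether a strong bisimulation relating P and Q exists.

Reachable graph of P (4 states):
  s0 = b.(a.(a.0 + b.0))\{b} → ··b··> s1
  s1 = (a.(a.0 + b.0))\{b} → ··a··> s2
  s2 = (a.0 + b.0)\{b} → ··a··> s3
  s3 = 0\{b} → deadlocked
Reachable graph of Q (4 states):
  t0 = b.(a.(b.0 + a.0))\{b} → ··b··> t1
  t1 = (a.(b.0 + a.0))\{b} → ··a··> t2
  t2 = (b.0 + a.0)\{b} → ··a··> t3
  t3 = 0\{b} → deadlocked
Partition-refinement fixed point:
  B0 = {s0, t0}
  B1 = {s1, t1}
  B2 = {s2, t2}
  B3 = {s3, t3}
s0 ∈ B0, t0 ∈ B0 → same block

bisimilar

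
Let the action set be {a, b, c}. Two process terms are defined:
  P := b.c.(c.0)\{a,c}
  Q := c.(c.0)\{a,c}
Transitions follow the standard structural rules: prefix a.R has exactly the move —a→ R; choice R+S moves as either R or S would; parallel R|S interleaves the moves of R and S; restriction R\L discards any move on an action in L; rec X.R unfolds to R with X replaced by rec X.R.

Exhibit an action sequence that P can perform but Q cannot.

Reachable graph of P (3 states):
  m0 = b.c.(c.0)\{a,c} :: --b--▸ m1
  m1 = c.(c.0)\{a,c} :: --c--▸ m2
  m2 = (c.0)\{a,c} :: ·
Reachable graph of Q (2 states):
  n0 = c.(c.0)\{a,c} :: --c--▸ n1
  n1 = (c.0)\{a,c} :: ·
Run σ = ⟨b⟩ on P: start {m0}
  step 1 (b): {m1}
  ✓ P
Run σ = ⟨b⟩ on Q: start {n0}
  step 1 (b): ∅  — Q cannot continue

b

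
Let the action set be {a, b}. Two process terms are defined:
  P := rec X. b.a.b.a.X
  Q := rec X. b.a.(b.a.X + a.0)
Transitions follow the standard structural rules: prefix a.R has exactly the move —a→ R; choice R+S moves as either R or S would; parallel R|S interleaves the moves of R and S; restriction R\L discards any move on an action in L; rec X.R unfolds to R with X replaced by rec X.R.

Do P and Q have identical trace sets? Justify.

Reachable graph of P (4 states):
  u0 = rec X. b.a.b.a.X :: -b-> u1
  u1 = a.b.a.(rec X. b.a.b.a.X) :: -a-> u2
  u2 = b.a.(rec X. b.a.b.a.X) :: -b-> u3
  u3 = a.(rec X. b.a.b.a.X) :: -a-> u0
Reachable graph of Q (5 states):
  v0 = rec X. b.a.(b.a.X + a.0) :: -b-> v1
  v1 = a.(b.a.(rec X. b.a.(b.a.X + a.0)) + a.0) :: -a-> v2
  v2 = b.a.(rec X. b.a.(b.a.X + a.0)) + a.0 :: -a-> v3, -b-> v4
  v3 = 0 :: ∅
  v4 = a.(rec X. b.a.(b.a.X + a.0)) :: -a-> v0
Trace ⟨baa⟩ through Q, begin at {v0}:
  after b @ step 1: {v1}
  after a @ step 2: {v2}
  after a @ step 3: {v3}
  — Q admits the full trace.
Trace ⟨baa⟩ through P, begin at {u0}:
  after b @ step 1: {u1}
  after a @ step 2: {u2}
  after a @ step 3: no successor for P

trace-distinct — witness ⟨baa⟩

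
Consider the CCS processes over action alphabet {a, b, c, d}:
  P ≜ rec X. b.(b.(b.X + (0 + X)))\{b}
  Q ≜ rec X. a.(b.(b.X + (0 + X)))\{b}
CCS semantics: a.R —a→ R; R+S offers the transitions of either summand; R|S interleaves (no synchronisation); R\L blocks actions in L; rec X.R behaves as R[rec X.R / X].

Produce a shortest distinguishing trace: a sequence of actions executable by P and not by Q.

LTS(P): 2 reachable states
  m0 = rec X. b.(b.(b.X + (0 + X)))\{b} :: =b=> m1
  m1 = (b.(b.(rec X. b.(b.(b.X + (0 + X)))\{b}) + (0 + (rec X. b.(b.(b.X + (0 + X)))\{b}))))\{b} :: ·
LTS(Q): 2 reachable states
  n0 = rec X. a.(b.(b.X + (0 + X)))\{b} :: =a=> n1
  n1 = (b.(b.(rec X. a.(b.(b.X + (0 + X)))\{b}) + (0 + (rec X. a.(b.(b.X + (0 + X)))\{b}))))\{b} :: ·
Run σ = ⟨b⟩ on P: start {m0}
  [1] b ⇒ {m1}
  P completes σ.
Run σ = ⟨b⟩ on Q: start {n0}
  [1] b ⇒ no successor for Q

b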